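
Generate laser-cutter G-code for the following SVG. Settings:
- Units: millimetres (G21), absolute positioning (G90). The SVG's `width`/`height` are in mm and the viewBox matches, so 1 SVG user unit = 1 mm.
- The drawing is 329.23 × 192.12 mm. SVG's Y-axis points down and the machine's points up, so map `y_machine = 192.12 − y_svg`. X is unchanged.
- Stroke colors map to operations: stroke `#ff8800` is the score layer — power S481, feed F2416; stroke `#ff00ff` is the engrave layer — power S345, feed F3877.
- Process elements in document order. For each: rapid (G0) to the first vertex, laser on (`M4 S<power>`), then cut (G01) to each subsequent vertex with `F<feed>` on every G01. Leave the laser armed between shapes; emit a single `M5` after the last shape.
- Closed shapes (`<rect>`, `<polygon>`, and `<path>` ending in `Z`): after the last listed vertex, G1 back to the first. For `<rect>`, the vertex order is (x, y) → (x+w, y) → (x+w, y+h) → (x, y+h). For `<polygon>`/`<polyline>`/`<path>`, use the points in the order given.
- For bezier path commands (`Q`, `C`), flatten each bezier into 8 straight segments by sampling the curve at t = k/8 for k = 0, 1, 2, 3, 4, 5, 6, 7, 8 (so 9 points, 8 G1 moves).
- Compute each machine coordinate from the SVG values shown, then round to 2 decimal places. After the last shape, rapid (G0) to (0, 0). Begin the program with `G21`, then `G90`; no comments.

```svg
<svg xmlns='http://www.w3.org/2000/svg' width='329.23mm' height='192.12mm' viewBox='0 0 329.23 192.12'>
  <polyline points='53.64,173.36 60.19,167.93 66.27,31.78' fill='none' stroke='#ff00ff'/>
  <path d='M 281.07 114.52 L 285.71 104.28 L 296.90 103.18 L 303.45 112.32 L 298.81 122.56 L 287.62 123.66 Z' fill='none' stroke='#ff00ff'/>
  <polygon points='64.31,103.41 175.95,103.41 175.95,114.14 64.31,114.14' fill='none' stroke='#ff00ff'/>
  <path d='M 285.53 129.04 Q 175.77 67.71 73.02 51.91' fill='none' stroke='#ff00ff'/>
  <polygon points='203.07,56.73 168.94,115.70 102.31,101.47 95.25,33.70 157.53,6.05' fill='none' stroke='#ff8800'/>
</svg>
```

viewBox `0 0 329.23 192.12` with mm width/height → 1 unit = 1 mm. Flip: y_m = 192.12 − y_svg.

**Shape 1** — `<polyline>` open polyline, stroke `#ff00ff` → engrave (S345, F3877). Machine vertices: (53.64,18.76) → (60.19,24.19) → (66.27,160.34). Open path.

**Shape 2** — `<path>` regular polygon, stroke `#ff00ff` → engrave (S345, F3877). Machine vertices: (281.07,77.60) → (285.71,87.84) → (296.90,88.94) → (303.45,79.80) → (298.81,69.56) → (287.62,68.46) → (281.07,77.60). Closed: final G1 returns to the first vertex.

**Shape 3** — `<polygon>` rectangle, stroke `#ff00ff` → engrave (S345, F3877). Machine vertices: (64.31,88.71) → (175.95,88.71) → (175.95,77.98) → (64.31,77.98) → (64.31,88.71). Closed: final G1 returns to the first vertex.

**Shape 4** — `<path>` quadratic bezier, stroke `#ff00ff` → engrave (S345, F3877). Control points (SVG): P0=(285.53,129.04), P1=(175.77,67.71), P2=(73.02,51.91); sampled at t=k/8. Machine vertices: (285.53,63.08) → (258.20,77.70) → (231.09,90.90) → (204.20,102.67) → (177.52,113.03) → (151.07,121.96) → (124.83,129.46) → (98.82,135.55) → (73.02,140.21). Open path.

**Shape 5** — `<polygon>` regular polygon, stroke `#ff8800` → score (S481, F2416). Machine vertices: (203.07,135.39) → (168.94,76.42) → (102.31,90.65) → (95.25,158.42) → (157.53,186.07) → (203.07,135.39). Closed: final G1 returns to the first vertex.

G21
G90
G0 X53.64 Y18.76
M4 S345
G01 X60.19 Y24.19 F3877
G01 X66.27 Y160.34 F3877
G0 X281.07 Y77.60
M4 S345
G01 X285.71 Y87.84 F3877
G01 X296.90 Y88.94 F3877
G01 X303.45 Y79.80 F3877
G01 X298.81 Y69.56 F3877
G01 X287.62 Y68.46 F3877
G01 X281.07 Y77.60 F3877
G0 X64.31 Y88.71
M4 S345
G01 X175.95 Y88.71 F3877
G01 X175.95 Y77.98 F3877
G01 X64.31 Y77.98 F3877
G01 X64.31 Y88.71 F3877
G0 X285.53 Y63.08
M4 S345
G01 X258.20 Y77.70 F3877
G01 X231.09 Y90.90 F3877
G01 X204.20 Y102.67 F3877
G01 X177.52 Y113.03 F3877
G01 X151.07 Y121.96 F3877
G01 X124.83 Y129.46 F3877
G01 X98.82 Y135.55 F3877
G01 X73.02 Y140.21 F3877
G0 X203.07 Y135.39
M4 S481
G01 X168.94 Y76.42 F2416
G01 X102.31 Y90.65 F2416
G01 X95.25 Y158.42 F2416
G01 X157.53 Y186.07 F2416
G01 X203.07 Y135.39 F2416
M5
G0 X0.00 Y0.00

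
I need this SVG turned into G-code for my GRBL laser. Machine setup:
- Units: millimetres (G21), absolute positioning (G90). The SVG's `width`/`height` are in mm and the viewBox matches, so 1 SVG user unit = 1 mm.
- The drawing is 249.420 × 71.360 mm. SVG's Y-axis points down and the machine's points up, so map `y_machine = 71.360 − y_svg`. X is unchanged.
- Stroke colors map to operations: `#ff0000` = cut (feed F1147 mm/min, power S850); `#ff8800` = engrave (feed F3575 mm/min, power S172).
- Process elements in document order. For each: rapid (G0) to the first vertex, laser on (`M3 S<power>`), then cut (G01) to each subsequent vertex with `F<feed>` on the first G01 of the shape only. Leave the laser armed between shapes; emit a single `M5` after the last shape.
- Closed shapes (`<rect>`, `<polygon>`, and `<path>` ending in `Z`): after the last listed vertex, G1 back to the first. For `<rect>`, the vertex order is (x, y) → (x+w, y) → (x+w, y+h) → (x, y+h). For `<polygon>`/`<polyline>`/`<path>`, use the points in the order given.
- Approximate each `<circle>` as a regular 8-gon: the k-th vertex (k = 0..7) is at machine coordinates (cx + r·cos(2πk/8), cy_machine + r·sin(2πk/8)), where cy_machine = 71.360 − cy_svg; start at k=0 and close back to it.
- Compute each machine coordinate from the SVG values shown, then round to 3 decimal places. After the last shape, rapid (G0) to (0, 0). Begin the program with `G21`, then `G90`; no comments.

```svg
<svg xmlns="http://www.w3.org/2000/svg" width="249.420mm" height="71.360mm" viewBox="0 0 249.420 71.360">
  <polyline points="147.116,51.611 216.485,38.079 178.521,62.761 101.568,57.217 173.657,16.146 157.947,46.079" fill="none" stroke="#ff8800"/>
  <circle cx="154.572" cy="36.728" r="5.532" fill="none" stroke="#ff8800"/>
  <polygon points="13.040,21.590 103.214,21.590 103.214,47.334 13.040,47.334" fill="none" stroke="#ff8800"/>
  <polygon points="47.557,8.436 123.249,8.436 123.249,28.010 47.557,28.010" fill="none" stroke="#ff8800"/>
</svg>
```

G21
G90
G0 X147.116 Y19.749
M3 S172
G01 X216.485 Y33.281 F3575
G01 X178.521 Y8.599
G01 X101.568 Y14.143
G01 X173.657 Y55.214
G01 X157.947 Y25.281
G0 X160.104 Y34.632
M3 S172
G01 X158.484 Y38.544 F3575
G01 X154.572 Y40.164
G01 X150.660 Y38.544
G01 X149.040 Y34.632
G01 X150.660 Y30.720
G01 X154.572 Y29.100
G01 X158.484 Y30.720
G01 X160.104 Y34.632
G0 X13.040 Y49.770
M3 S172
G01 X103.214 Y49.770 F3575
G01 X103.214 Y24.026
G01 X13.040 Y24.026
G01 X13.040 Y49.770
G0 X47.557 Y62.924
M3 S172
G01 X123.249 Y62.924 F3575
G01 X123.249 Y43.350
G01 X47.557 Y43.350
G01 X47.557 Y62.924
M5
G0 X0.000 Y0.000

viewBox `0 0 249.420 71.360` with mm width/height → 1 unit = 1 mm. Flip: y_m = 71.360 − y_svg.

**Shape 1** — `<polyline>` open polyline, stroke `#ff8800` → engrave (S172, F3575). Machine vertices: (147.116,19.749) → (216.485,33.281) → (178.521,8.599) → (101.568,14.143) → (173.657,55.214) → (157.947,25.281). Open path.

**Shape 2** — `<circle>` circle, stroke `#ff8800` → engrave (S172, F3575). Machine vertices: (160.104,34.632) → (158.484,38.544) → (154.572,40.164) → (150.660,38.544) → (149.040,34.632) → (150.660,30.720) → (154.572,29.100) → (158.484,30.720) → (160.104,34.632). Closed: final G1 returns to the first vertex.

**Shape 3** — `<polygon>` rectangle, stroke `#ff8800` → engrave (S172, F3575). Machine vertices: (13.040,49.770) → (103.214,49.770) → (103.214,24.026) → (13.040,24.026) → (13.040,49.770). Closed: final G1 returns to the first vertex.

**Shape 4** — `<polygon>` rectangle, stroke `#ff8800` → engrave (S172, F3575). Machine vertices: (47.557,62.924) → (123.249,62.924) → (123.249,43.350) → (47.557,43.350) → (47.557,62.924). Closed: final G1 returns to the first vertex.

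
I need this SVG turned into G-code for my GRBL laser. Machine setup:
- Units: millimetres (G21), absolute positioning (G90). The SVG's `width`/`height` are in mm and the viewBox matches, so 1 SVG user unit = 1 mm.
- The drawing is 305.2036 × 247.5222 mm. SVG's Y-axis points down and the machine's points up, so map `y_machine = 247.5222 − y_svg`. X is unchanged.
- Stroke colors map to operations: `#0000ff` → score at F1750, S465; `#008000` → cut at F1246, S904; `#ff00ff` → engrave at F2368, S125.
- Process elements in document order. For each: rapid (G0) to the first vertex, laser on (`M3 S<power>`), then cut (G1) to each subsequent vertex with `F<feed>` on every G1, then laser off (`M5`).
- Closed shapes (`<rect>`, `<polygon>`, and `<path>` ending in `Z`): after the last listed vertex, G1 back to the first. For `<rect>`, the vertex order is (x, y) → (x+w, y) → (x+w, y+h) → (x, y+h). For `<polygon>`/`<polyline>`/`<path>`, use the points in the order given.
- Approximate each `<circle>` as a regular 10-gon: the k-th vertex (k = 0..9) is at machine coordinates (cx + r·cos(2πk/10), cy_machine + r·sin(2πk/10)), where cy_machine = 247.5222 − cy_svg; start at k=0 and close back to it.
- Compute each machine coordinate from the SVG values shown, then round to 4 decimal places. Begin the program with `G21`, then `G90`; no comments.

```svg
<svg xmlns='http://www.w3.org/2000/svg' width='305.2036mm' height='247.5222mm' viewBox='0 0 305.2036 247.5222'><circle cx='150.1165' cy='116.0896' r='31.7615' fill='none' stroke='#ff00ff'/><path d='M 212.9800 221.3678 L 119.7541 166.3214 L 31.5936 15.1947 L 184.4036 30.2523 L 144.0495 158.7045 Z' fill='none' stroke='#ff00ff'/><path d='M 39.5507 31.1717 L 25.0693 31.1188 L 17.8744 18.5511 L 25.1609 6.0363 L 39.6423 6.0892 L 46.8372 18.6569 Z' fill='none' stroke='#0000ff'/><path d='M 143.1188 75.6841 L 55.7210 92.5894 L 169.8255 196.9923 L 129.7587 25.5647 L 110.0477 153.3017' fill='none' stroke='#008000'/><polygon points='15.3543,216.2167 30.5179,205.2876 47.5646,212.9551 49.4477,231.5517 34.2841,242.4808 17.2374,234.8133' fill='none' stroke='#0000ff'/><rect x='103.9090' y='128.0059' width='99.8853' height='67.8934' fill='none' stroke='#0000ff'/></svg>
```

viewBox `0 0 305.2036 247.5222` with mm width/height → 1 unit = 1 mm. Flip: y_m = 247.5222 − y_svg.

**Shape 1** — `<circle>` circle, stroke `#ff00ff` → engrave (S125, F2368). Machine vertices: (181.8780,131.4326) → (175.8121,150.1015) → (159.9313,161.6396) → (140.3017,161.6396) → (124.4209,150.1015) → (118.3550,131.4326) → (124.4209,112.7637) → (140.3017,101.2256) → (159.9313,101.2256) → (175.8121,112.7637) → (181.8780,131.4326). Closed: final G1 returns to the first vertex.

**Shape 2** — `<path>` closed polygon, stroke `#ff00ff` → engrave (S125, F2368). Machine vertices: (212.9800,26.1544) → (119.7541,81.2008) → (31.5936,232.3275) → (184.4036,217.2699) → (144.0495,88.8177) → (212.9800,26.1544). Closed: final G1 returns to the first vertex.

**Shape 3** — `<path>` regular polygon, stroke `#0000ff` → score (S465, F1750). Machine vertices: (39.5507,216.3505) → (25.0693,216.4034) → (17.8744,228.9711) → (25.1609,241.4859) → (39.6423,241.4330) → (46.8372,228.8653) → (39.5507,216.3505). Closed: final G1 returns to the first vertex.

**Shape 4** — `<path>` open polyline, stroke `#008000` → cut (S904, F1246). Machine vertices: (143.1188,171.8381) → (55.7210,154.9328) → (169.8255,50.5299) → (129.7587,221.9575) → (110.0477,94.2205). Open path.

**Shape 5** — `<polygon>` regular polygon, stroke `#0000ff` → score (S465, F1750). Machine vertices: (15.3543,31.3055) → (30.5179,42.2346) → (47.5646,34.5671) → (49.4477,15.9705) → (34.2841,5.0414) → (17.2374,12.7089) → (15.3543,31.3055). Closed: final G1 returns to the first vertex.

**Shape 6** — `<rect>` rectangle, stroke `#0000ff` → score (S465, F1750). Machine vertices: (103.9090,119.5163) → (203.7943,119.5163) → (203.7943,51.6229) → (103.9090,51.6229) → (103.9090,119.5163). Closed: final G1 returns to the first vertex.

G21
G90
G0 X181.8780 Y131.4326
M3 S125
G1 X175.8121 Y150.1015 F2368
G1 X159.9313 Y161.6396 F2368
G1 X140.3017 Y161.6396 F2368
G1 X124.4209 Y150.1015 F2368
G1 X118.3550 Y131.4326 F2368
G1 X124.4209 Y112.7637 F2368
G1 X140.3017 Y101.2256 F2368
G1 X159.9313 Y101.2256 F2368
G1 X175.8121 Y112.7637 F2368
G1 X181.8780 Y131.4326 F2368
M5
G0 X212.9800 Y26.1544
M3 S125
G1 X119.7541 Y81.2008 F2368
G1 X31.5936 Y232.3275 F2368
G1 X184.4036 Y217.2699 F2368
G1 X144.0495 Y88.8177 F2368
G1 X212.9800 Y26.1544 F2368
M5
G0 X39.5507 Y216.3505
M3 S465
G1 X25.0693 Y216.4034 F1750
G1 X17.8744 Y228.9711 F1750
G1 X25.1609 Y241.4859 F1750
G1 X39.6423 Y241.4330 F1750
G1 X46.8372 Y228.8653 F1750
G1 X39.5507 Y216.3505 F1750
M5
G0 X143.1188 Y171.8381
M3 S904
G1 X55.7210 Y154.9328 F1246
G1 X169.8255 Y50.5299 F1246
G1 X129.7587 Y221.9575 F1246
G1 X110.0477 Y94.2205 F1246
M5
G0 X15.3543 Y31.3055
M3 S465
G1 X30.5179 Y42.2346 F1750
G1 X47.5646 Y34.5671 F1750
G1 X49.4477 Y15.9705 F1750
G1 X34.2841 Y5.0414 F1750
G1 X17.2374 Y12.7089 F1750
G1 X15.3543 Y31.3055 F1750
M5
G0 X103.9090 Y119.5163
M3 S465
G1 X203.7943 Y119.5163 F1750
G1 X203.7943 Y51.6229 F1750
G1 X103.9090 Y51.6229 F1750
G1 X103.9090 Y119.5163 F1750
M5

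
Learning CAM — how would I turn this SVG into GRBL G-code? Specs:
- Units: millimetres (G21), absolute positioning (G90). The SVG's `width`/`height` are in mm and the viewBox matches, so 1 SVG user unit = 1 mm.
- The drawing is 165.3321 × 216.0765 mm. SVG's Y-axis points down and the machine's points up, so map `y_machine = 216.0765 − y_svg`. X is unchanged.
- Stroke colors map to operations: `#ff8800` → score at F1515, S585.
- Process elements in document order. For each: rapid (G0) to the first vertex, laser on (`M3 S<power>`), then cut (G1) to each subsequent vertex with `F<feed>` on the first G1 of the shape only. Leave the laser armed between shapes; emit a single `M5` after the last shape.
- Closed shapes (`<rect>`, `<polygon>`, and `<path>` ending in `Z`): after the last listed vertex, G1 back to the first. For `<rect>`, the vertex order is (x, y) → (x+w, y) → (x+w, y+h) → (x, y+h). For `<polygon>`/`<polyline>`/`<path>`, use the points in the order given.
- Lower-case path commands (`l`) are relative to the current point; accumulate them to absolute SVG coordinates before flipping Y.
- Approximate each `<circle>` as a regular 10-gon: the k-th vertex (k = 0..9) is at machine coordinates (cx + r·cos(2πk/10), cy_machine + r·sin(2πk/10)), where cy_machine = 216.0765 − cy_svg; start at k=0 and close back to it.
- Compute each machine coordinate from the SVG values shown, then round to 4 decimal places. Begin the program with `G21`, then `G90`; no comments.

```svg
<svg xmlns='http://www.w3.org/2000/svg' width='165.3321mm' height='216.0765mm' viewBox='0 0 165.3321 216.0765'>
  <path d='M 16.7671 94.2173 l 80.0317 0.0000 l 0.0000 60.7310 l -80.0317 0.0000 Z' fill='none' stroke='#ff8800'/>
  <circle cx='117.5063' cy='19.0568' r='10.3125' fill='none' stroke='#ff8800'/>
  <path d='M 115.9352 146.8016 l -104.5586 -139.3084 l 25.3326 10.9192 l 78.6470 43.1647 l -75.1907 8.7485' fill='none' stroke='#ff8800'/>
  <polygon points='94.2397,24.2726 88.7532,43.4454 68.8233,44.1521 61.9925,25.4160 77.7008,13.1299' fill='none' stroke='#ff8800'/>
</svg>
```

G21
G90
G0 X16.7671 Y121.8592
M3 S585
G1 X96.7988 Y121.8592 F1515
G1 X96.7988 Y61.1282
G1 X16.7671 Y61.1282
G1 X16.7671 Y121.8592
G0 X127.8188 Y197.0197
M3 S585
G1 X125.8493 Y203.0812 F1515
G1 X120.6930 Y206.8275
G1 X114.3196 Y206.8275
G1 X109.1633 Y203.0812
G1 X107.1938 Y197.0197
G1 X109.1633 Y190.9582
G1 X114.3196 Y187.2119
G1 X120.6930 Y187.2119
G1 X125.8493 Y190.9582
G1 X127.8188 Y197.0197
G0 X115.9352 Y69.2749
M3 S585
G1 X11.3766 Y208.5833 F1515
G1 X36.7092 Y197.6641
G1 X115.3562 Y154.4994
G1 X40.1655 Y145.7509
G0 X94.2397 Y191.8039
M3 S585
G1 X88.7532 Y172.6311 F1515
G1 X68.8233 Y171.9244
G1 X61.9925 Y190.6605
G1 X77.7008 Y202.9466
G1 X94.2397 Y191.8039
M5

Since the viewBox matches the mm dimensions, user units are millimetres directly. The only transform is the Y-flip y_m = 216.0765 − y_svg.

Shape 1 is a rectangle drawn with `<path>`. Its stroke #ff8800 means score at S585, F1515. After flipping Y the toolpath is (16.7671,121.8592) → (96.7988,121.8592) → (96.7988,61.1282) → (16.7671,61.1282) → (16.7671,121.8592), returning to the start.

Shape 2 is a circle drawn with `<circle>`. Its stroke #ff8800 means score at S585, F1515. After flipping Y the toolpath is (127.8188,197.0197) → (125.8493,203.0812) → (120.6930,206.8275) → (114.3196,206.8275) → (109.1633,203.0812) → (107.1938,197.0197) → (109.1633,190.9582) → (114.3196,187.2119) → (120.6930,187.2119) → (125.8493,190.9582) → (127.8188,197.0197), returning to the start.

Shape 3 is a open polyline drawn with `<path>`. Its stroke #ff8800 means score at S585, F1515. After flipping Y the toolpath is (115.9352,69.2749) → (11.3766,208.5833) → (36.7092,197.6641) → (115.3562,154.4994) → (40.1655,145.7509).

Shape 4 is a regular polygon drawn with `<polygon>`. Its stroke #ff8800 means score at S585, F1515. After flipping Y the toolpath is (94.2397,191.8039) → (88.7532,172.6311) → (68.8233,171.9244) → (61.9925,190.6605) → (77.7008,202.9466) → (94.2397,191.8039), returning to the start.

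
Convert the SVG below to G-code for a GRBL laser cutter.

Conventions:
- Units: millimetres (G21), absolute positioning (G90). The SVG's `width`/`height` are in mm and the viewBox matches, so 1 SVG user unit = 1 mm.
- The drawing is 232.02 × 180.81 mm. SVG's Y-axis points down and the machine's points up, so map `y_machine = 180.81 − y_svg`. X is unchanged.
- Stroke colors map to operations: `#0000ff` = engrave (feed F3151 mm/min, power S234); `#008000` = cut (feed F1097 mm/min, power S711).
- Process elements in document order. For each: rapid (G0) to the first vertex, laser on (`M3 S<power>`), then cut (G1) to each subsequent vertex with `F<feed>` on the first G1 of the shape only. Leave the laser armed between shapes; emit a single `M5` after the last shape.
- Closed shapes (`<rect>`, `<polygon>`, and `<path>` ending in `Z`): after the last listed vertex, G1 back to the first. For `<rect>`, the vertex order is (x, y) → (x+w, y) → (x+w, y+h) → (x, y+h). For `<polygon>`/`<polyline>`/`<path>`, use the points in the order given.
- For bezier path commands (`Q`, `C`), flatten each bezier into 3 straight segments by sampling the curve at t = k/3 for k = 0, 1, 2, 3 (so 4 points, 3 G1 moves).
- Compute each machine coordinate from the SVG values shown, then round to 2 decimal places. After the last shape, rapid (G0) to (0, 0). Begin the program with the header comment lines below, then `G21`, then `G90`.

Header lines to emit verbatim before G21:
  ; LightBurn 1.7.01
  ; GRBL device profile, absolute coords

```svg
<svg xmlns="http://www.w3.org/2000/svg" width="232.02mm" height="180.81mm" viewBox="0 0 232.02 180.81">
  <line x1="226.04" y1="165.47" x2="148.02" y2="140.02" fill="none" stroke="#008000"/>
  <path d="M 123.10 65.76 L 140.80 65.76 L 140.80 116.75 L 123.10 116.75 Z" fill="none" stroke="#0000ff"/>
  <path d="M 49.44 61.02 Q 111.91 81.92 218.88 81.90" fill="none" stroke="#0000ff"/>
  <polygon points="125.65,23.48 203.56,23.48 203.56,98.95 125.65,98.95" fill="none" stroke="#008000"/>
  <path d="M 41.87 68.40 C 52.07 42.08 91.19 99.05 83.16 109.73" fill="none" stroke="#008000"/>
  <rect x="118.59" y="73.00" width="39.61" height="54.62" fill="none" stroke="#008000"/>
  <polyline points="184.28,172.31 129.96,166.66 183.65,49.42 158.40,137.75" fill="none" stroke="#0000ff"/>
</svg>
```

Since the viewBox matches the mm dimensions, user units are millimetres directly. The only transform is the Y-flip y_m = 180.81 − y_svg.

Shape 1 is a line segment drawn with `<line>`. Its stroke #008000 means cut at S711, F1097. After flipping Y the toolpath is (226.04,15.34) → (148.02,40.79).

Shape 2 is a rectangle drawn with `<path>`. Its stroke #0000ff means engrave at S234, F3151. After flipping Y the toolpath is (123.10,115.05) → (140.80,115.05) → (140.80,64.06) → (123.10,64.06) → (123.10,115.05), returning to the start.

Shape 3 is a quadratic bezier drawn with `<path>`. Its stroke #0000ff means engrave at S234, F3151. After flipping Y the toolpath is (49.44,119.79) → (96.03,108.18) → (152.51,101.22) → (218.88,98.91).

Shape 4 is a rectangle drawn with `<polygon>`. Its stroke #008000 means cut at S711, F1097. After flipping Y the toolpath is (125.65,157.33) → (203.56,157.33) → (203.56,81.86) → (125.65,81.86) → (125.65,157.33), returning to the start.

Shape 5 is a cubic bezier drawn with `<path>`. Its stroke #008000 means cut at S711, F1097. After flipping Y the toolpath is (41.87,112.41) → (58.89,115.77) → (78.29,92.39) → (83.16,71.08).

Shape 6 is a rectangle drawn with `<rect>`. Its stroke #008000 means cut at S711, F1097. After flipping Y the toolpath is (118.59,107.81) → (158.20,107.81) → (158.20,53.19) → (118.59,53.19) → (118.59,107.81), returning to the start.

Shape 7 is a open polyline drawn with `<polyline>`. Its stroke #0000ff means engrave at S234, F3151. After flipping Y the toolpath is (184.28,8.50) → (129.96,14.15) → (183.65,131.39) → (158.40,43.06).

; LightBurn 1.7.01
; GRBL device profile, absolute coords
G21
G90
G0 X226.04 Y15.34
M3 S711
G1 X148.02 Y40.79 F1097
G0 X123.10 Y115.05
M3 S234
G1 X140.80 Y115.05 F3151
G1 X140.80 Y64.06
G1 X123.10 Y64.06
G1 X123.10 Y115.05
G0 X49.44 Y119.79
M3 S234
G1 X96.03 Y108.18 F3151
G1 X152.51 Y101.22
G1 X218.88 Y98.91
G0 X125.65 Y157.33
M3 S711
G1 X203.56 Y157.33 F1097
G1 X203.56 Y81.86
G1 X125.65 Y81.86
G1 X125.65 Y157.33
G0 X41.87 Y112.41
M3 S711
G1 X58.89 Y115.77 F1097
G1 X78.29 Y92.39
G1 X83.16 Y71.08
G0 X118.59 Y107.81
M3 S711
G1 X158.20 Y107.81 F1097
G1 X158.20 Y53.19
G1 X118.59 Y53.19
G1 X118.59 Y107.81
G0 X184.28 Y8.50
M3 S234
G1 X129.96 Y14.15 F3151
G1 X183.65 Y131.39
G1 X158.40 Y43.06
M5
G0 X0.00 Y0.00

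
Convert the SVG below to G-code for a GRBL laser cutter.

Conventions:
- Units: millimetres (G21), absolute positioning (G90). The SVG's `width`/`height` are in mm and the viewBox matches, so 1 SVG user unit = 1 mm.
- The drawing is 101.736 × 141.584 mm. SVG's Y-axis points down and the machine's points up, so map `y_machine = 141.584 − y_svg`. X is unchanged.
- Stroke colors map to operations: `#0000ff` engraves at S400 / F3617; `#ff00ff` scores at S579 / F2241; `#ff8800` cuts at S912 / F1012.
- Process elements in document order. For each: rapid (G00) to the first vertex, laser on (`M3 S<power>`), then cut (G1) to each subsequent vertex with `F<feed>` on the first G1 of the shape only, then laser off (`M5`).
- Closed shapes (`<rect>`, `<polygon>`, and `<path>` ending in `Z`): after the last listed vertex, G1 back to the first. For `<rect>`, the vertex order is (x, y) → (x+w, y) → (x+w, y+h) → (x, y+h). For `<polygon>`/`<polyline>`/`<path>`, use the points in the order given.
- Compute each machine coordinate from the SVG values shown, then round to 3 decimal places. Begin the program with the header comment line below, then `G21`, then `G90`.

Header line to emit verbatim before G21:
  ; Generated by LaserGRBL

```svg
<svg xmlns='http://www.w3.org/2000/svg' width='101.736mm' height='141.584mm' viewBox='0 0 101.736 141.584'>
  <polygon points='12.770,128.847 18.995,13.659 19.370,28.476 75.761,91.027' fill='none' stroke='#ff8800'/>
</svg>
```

viewBox `0 0 101.736 141.584` with mm width/height → 1 unit = 1 mm. Flip: y_m = 141.584 − y_svg.

**Shape 1** — `<polygon>` closed polygon, stroke `#ff8800` → cut (S912, F1012). Machine vertices: (12.770,12.737) → (18.995,127.925) → (19.370,113.108) → (75.761,50.557) → (12.770,12.737). Closed: final G1 returns to the first vertex.

; Generated by LaserGRBL
G21
G90
G00 X12.770 Y12.737
M3 S912
G1 X18.995 Y127.925 F1012
G1 X19.370 Y113.108
G1 X75.761 Y50.557
G1 X12.770 Y12.737
M5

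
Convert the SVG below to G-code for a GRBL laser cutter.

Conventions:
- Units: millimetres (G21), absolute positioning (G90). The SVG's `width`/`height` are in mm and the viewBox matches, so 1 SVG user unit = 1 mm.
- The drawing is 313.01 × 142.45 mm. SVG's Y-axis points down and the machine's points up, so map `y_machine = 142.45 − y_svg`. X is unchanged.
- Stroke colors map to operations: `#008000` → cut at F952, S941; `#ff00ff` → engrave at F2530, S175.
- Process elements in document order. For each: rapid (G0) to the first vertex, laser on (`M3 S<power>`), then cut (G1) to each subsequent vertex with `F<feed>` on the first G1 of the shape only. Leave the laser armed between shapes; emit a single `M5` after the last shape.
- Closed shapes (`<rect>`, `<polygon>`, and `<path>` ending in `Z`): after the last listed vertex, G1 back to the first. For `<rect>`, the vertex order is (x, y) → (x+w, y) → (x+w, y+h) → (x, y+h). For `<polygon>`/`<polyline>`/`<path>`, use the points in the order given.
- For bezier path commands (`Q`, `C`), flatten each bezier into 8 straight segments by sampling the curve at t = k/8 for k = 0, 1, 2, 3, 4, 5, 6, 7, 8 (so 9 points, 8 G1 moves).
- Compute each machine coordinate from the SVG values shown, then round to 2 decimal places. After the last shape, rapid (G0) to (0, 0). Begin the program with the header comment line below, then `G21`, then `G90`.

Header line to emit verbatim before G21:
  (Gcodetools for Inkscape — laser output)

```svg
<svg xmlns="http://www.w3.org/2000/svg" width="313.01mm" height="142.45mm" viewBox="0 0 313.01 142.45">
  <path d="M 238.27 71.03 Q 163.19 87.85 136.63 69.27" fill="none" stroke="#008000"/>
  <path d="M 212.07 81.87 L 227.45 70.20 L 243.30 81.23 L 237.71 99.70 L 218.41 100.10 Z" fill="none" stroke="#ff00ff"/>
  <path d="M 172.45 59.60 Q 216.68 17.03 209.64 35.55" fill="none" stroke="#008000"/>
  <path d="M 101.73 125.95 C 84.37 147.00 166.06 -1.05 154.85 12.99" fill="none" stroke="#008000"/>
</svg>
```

viewBox `0 0 313.01 142.45` with mm width/height → 1 unit = 1 mm. Flip: y_m = 142.45 − y_svg.

**Shape 1** — `<path>` quadratic bezier, stroke `#008000` → cut (S941, F952). Control points (SVG): P0=(238.27,71.03), P1=(163.19,87.85), P2=(136.63,69.27); sampled at t=k/8. Machine vertices: (238.27,71.42) → (220.26,67.77) → (203.76,65.22) → (188.78,63.78) → (175.32,63.45) → (163.37,64.22) → (152.94,66.10) → (144.03,69.09) → (136.63,73.18). Open path.

**Shape 2** — `<path>` regular polygon, stroke `#ff00ff` → engrave (S175, F2530). Machine vertices: (212.07,60.58) → (227.45,72.25) → (243.30,61.22) → (237.71,42.75) → (218.41,42.35) → (212.07,60.58). Closed: final G1 returns to the first vertex.

**Shape 3** — `<path>` quadratic bezier, stroke `#008000` → cut (S941, F952). Control points (SVG): P0=(172.45,59.60), P1=(216.68,17.03), P2=(209.64,35.55); sampled at t=k/8. Machine vertices: (172.45,82.85) → (182.71,92.54) → (191.36,100.32) → (198.41,106.19) → (203.86,110.15) → (207.71,112.20) → (209.96,112.34) → (210.60,110.58) → (209.64,106.90). Open path.

**Shape 4** — `<path>` cubic bezier, stroke `#008000` → cut (S941, F952). Control points (SVG): P0=(101.73,125.95), P1=(84.37,147.00), P2=(166.06,-1.05), P3=(154.85,12.99); sampled at t=k/8. Machine vertices: (101.73,16.50) → (99.49,15.89) → (104.28,27.24) → (113.86,46.69) → (125.98,70.35) → (138.39,94.34) → (148.84,114.77) → (155.07,127.77) → (154.85,129.46). Open path.

(Gcodetools for Inkscape — laser output)
G21
G90
G0 X238.27 Y71.42
M3 S941
G1 X220.26 Y67.77 F952
G1 X203.76 Y65.22
G1 X188.78 Y63.78
G1 X175.32 Y63.45
G1 X163.37 Y64.22
G1 X152.94 Y66.10
G1 X144.03 Y69.09
G1 X136.63 Y73.18
G0 X212.07 Y60.58
M3 S175
G1 X227.45 Y72.25 F2530
G1 X243.30 Y61.22
G1 X237.71 Y42.75
G1 X218.41 Y42.35
G1 X212.07 Y60.58
G0 X172.45 Y82.85
M3 S941
G1 X182.71 Y92.54 F952
G1 X191.36 Y100.32
G1 X198.41 Y106.19
G1 X203.86 Y110.15
G1 X207.71 Y112.20
G1 X209.96 Y112.34
G1 X210.60 Y110.58
G1 X209.64 Y106.90
G0 X101.73 Y16.50
M3 S941
G1 X99.49 Y15.89 F952
G1 X104.28 Y27.24
G1 X113.86 Y46.69
G1 X125.98 Y70.35
G1 X138.39 Y94.34
G1 X148.84 Y114.77
G1 X155.07 Y127.77
G1 X154.85 Y129.46
M5
G0 X0.00 Y0.00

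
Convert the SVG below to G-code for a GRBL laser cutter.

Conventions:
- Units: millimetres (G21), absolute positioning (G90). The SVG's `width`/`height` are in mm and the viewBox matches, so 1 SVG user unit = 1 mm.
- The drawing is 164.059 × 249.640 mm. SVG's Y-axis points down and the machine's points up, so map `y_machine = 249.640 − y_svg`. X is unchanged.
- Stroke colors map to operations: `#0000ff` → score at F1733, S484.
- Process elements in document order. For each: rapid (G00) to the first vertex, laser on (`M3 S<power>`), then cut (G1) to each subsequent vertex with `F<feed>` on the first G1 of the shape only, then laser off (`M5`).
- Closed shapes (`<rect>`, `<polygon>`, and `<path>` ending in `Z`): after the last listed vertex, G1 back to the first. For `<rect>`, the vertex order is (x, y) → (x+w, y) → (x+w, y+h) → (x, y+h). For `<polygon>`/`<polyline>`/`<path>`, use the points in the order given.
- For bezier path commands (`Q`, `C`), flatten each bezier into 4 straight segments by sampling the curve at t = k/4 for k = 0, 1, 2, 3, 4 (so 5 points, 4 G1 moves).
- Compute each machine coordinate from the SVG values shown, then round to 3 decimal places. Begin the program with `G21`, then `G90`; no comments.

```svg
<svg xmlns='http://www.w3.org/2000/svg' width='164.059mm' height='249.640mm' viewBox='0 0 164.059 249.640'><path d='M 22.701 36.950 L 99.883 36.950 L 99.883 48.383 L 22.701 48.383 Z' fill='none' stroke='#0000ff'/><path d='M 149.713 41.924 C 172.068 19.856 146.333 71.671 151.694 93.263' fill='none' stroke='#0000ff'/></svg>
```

G21
G90
G00 X22.701 Y212.690
M3 S484
G1 X99.883 Y212.690 F1733
G1 X99.883 Y201.257
G1 X22.701 Y201.257
G1 X22.701 Y212.690
M5
G00 X149.713 Y207.716
M3 S484
G1 X158.700 Y212.041 F1733
G1 X157.076 Y198.419
G1 X152.266 Y176.611
G1 X151.694 Y156.377
M5

1 u = 1 mm; y_m = 249.640 − y.

[1] `<path>` rectangle, #0000ff→score S484 F1733: (22.701,212.690) → (99.883,212.690) → (99.883,201.257) → (22.701,201.257) → (22.701,212.690) (closed)

[2] `<path>` cubic bezier, #0000ff→score S484 F1733: (149.713,207.716) → (158.700,212.041) → (157.076,198.419) → (152.266,176.611) → (151.694,156.377)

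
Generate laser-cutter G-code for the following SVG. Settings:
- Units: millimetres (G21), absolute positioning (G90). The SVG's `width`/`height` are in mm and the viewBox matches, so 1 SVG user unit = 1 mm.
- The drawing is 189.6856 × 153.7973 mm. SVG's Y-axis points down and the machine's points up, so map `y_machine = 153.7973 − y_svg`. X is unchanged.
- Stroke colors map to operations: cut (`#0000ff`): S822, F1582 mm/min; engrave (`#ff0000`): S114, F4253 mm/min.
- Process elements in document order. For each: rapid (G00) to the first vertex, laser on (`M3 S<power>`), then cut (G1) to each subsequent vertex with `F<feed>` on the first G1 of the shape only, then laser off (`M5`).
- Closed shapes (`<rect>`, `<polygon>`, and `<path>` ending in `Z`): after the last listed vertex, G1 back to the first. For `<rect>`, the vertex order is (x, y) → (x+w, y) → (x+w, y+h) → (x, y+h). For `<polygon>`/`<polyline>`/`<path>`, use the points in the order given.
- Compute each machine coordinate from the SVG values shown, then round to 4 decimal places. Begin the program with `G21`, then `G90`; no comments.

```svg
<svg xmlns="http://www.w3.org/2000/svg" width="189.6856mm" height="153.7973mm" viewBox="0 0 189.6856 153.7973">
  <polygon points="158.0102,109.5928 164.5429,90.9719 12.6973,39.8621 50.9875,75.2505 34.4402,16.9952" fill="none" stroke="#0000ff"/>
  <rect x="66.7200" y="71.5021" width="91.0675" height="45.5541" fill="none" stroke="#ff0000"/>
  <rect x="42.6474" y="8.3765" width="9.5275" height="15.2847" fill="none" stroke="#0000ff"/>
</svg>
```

1 u = 1 mm; y_m = 153.7973 − y.

[1] `<polygon>` closed polygon, #0000ff→cut S822 F1582: (158.0102,44.2045) → (164.5429,62.8254) → (12.6973,113.9352) → (50.9875,78.5468) → (34.4402,136.8021) → (158.0102,44.2045) (closed)

[2] `<rect>` rectangle, #ff0000→engrave S114 F4253: (66.7200,82.2952) → (157.7875,82.2952) → (157.7875,36.7411) → (66.7200,36.7411) → (66.7200,82.2952) (closed)

[3] `<rect>` rectangle, #0000ff→cut S822 F1582: (42.6474,145.4208) → (52.1749,145.4208) → (52.1749,130.1361) → (42.6474,130.1361) → (42.6474,145.4208) (closed)

G21
G90
G00 X158.0102 Y44.2045
M3 S822
G1 X164.5429 Y62.8254 F1582
G1 X12.6973 Y113.9352
G1 X50.9875 Y78.5468
G1 X34.4402 Y136.8021
G1 X158.0102 Y44.2045
M5
G00 X66.7200 Y82.2952
M3 S114
G1 X157.7875 Y82.2952 F4253
G1 X157.7875 Y36.7411
G1 X66.7200 Y36.7411
G1 X66.7200 Y82.2952
M5
G00 X42.6474 Y145.4208
M3 S822
G1 X52.1749 Y145.4208 F1582
G1 X52.1749 Y130.1361
G1 X42.6474 Y130.1361
G1 X42.6474 Y145.4208
M5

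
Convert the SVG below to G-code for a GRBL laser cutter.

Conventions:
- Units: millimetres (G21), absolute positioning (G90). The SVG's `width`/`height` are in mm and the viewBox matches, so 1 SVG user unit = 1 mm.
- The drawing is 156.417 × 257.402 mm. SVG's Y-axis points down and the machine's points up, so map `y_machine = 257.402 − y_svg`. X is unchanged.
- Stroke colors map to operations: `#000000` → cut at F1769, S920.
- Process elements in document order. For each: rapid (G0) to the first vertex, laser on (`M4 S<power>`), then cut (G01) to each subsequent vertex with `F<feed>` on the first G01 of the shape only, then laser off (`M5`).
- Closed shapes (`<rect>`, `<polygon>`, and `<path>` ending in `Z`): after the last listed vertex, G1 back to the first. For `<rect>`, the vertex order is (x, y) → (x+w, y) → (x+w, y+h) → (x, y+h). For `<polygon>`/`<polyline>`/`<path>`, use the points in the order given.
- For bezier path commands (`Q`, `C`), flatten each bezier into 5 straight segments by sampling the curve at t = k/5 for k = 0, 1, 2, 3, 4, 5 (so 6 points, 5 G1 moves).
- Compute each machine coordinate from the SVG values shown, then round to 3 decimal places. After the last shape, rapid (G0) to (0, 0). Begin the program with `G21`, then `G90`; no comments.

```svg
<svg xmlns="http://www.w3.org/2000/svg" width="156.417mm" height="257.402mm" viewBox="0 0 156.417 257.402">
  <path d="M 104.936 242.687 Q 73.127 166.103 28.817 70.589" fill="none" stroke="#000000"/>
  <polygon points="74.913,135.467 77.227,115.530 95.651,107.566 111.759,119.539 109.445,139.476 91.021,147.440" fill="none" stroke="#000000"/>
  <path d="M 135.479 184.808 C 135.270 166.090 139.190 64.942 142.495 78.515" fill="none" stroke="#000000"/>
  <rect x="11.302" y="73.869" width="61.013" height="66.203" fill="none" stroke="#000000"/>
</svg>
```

G21
G90
G0 X104.936 Y14.715
M4 S920
G01 X91.712 Y46.106 F1769
G01 X77.489 Y79.011
G01 X62.265 Y113.431
G01 X46.041 Y149.365
G01 X28.817 Y186.813
M5
G0 X74.913 Y121.935
M4 S920
G01 X77.227 Y141.872 F1769
G01 X95.651 Y149.836
G01 X111.759 Y137.863
G01 X109.445 Y117.926
G01 X91.021 Y109.962
G01 X74.913 Y121.935
M5
G0 X135.479 Y72.594
M4 S920
G01 X135.811 Y92.139 F1769
G01 X136.907 Y122.004
G01 X138.537 Y152.726
G01 X140.476 Y174.841
G01 X142.495 Y178.887
M5
G0 X11.302 Y183.533
M4 S920
G01 X72.315 Y183.533 F1769
G01 X72.315 Y117.330
G01 X11.302 Y117.330
G01 X11.302 Y183.533
M5
G0 X0.000 Y0.000

Since the viewBox matches the mm dimensions, user units are millimetres directly. The only transform is the Y-flip y_m = 257.402 − y_svg.

Shape 1 is a quadratic bezier drawn with `<path>`. Its stroke #000000 means cut at S920, F1769. After flipping Y the toolpath is (104.936,14.715) → (91.712,46.106) → (77.489,79.011) → (62.265,113.431) → (46.041,149.365) → (28.817,186.813).

Shape 2 is a regular polygon drawn with `<polygon>`. Its stroke #000000 means cut at S920, F1769. After flipping Y the toolpath is (74.913,121.935) → (77.227,141.872) → (95.651,149.836) → (111.759,137.863) → (109.445,117.926) → (91.021,109.962) → (74.913,121.935), returning to the start.

Shape 3 is a cubic bezier drawn with `<path>`. Its stroke #000000 means cut at S920, F1769. After flipping Y the toolpath is (135.479,72.594) → (135.811,92.139) → (136.907,122.004) → (138.537,152.726) → (140.476,174.841) → (142.495,178.887).

Shape 4 is a rectangle drawn with `<rect>`. Its stroke #000000 means cut at S920, F1769. After flipping Y the toolpath is (11.302,183.533) → (72.315,183.533) → (72.315,117.330) → (11.302,117.330) → (11.302,183.533), returning to the start.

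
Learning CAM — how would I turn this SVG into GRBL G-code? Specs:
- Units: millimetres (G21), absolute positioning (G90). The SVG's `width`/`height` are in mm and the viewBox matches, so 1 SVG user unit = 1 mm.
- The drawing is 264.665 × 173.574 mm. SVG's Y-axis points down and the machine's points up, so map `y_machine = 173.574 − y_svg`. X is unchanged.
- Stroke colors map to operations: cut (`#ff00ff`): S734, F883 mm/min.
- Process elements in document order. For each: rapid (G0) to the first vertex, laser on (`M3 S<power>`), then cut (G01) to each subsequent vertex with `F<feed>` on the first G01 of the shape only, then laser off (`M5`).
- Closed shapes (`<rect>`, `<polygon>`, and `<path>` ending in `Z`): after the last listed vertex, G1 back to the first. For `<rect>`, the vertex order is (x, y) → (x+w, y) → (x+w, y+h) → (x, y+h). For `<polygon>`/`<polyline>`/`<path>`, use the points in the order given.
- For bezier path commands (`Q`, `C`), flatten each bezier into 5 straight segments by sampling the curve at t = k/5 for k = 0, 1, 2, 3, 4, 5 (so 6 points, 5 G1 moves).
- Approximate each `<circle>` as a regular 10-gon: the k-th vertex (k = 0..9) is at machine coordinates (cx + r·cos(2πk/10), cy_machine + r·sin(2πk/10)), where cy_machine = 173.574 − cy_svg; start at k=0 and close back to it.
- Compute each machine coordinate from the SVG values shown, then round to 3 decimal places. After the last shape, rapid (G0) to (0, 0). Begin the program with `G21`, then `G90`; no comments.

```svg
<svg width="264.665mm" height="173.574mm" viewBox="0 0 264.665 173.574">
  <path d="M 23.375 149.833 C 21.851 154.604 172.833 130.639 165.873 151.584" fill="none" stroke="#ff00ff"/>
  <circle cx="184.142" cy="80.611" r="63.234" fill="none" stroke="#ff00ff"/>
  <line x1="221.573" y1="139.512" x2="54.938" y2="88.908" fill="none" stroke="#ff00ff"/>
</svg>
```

G21
G90
G0 X23.375 Y23.741
M3 S734
G01 X38.278 Y23.738 F883
G01 X74.880 Y27.096
G01 X118.282 Y30.281
G01 X153.580 Y29.757
G01 X165.873 Y21.990
M5
G0 X247.376 Y92.963
M3 S734
G01 X235.299 Y130.131 F883
G01 X203.682 Y153.102
G01 X164.602 Y153.102
G01 X132.985 Y130.131
G01 X120.908 Y92.963
G01 X132.985 Y55.795
G01 X164.602 Y32.824
G01 X203.682 Y32.824
G01 X235.299 Y55.795
G01 X247.376 Y92.963
M5
G0 X221.573 Y34.062
M3 S734
G01 X54.938 Y84.666 F883
M5
G0 X0.000 Y0.000

Since the viewBox matches the mm dimensions, user units are millimetres directly. The only transform is the Y-flip y_m = 173.574 − y_svg.

Shape 1 is a cubic bezier drawn with `<path>`. Its stroke #ff00ff means cut at S734, F883. After flipping Y the toolpath is (23.375,23.741) → (38.278,23.738) → (74.880,27.096) → (118.282,30.281) → (153.580,29.757) → (165.873,21.990).

Shape 2 is a circle drawn with `<circle>`. Its stroke #ff00ff means cut at S734, F883. After flipping Y the toolpath is (247.376,92.963) → (235.299,130.131) → (203.682,153.102) → (164.602,153.102) → (132.985,130.131) → (120.908,92.963) → (132.985,55.795) → (164.602,32.824) → (203.682,32.824) → (235.299,55.795) → (247.376,92.963), returning to the start.

Shape 3 is a line segment drawn with `<line>`. Its stroke #ff00ff means cut at S734, F883. After flipping Y the toolpath is (221.573,34.062) → (54.938,84.666).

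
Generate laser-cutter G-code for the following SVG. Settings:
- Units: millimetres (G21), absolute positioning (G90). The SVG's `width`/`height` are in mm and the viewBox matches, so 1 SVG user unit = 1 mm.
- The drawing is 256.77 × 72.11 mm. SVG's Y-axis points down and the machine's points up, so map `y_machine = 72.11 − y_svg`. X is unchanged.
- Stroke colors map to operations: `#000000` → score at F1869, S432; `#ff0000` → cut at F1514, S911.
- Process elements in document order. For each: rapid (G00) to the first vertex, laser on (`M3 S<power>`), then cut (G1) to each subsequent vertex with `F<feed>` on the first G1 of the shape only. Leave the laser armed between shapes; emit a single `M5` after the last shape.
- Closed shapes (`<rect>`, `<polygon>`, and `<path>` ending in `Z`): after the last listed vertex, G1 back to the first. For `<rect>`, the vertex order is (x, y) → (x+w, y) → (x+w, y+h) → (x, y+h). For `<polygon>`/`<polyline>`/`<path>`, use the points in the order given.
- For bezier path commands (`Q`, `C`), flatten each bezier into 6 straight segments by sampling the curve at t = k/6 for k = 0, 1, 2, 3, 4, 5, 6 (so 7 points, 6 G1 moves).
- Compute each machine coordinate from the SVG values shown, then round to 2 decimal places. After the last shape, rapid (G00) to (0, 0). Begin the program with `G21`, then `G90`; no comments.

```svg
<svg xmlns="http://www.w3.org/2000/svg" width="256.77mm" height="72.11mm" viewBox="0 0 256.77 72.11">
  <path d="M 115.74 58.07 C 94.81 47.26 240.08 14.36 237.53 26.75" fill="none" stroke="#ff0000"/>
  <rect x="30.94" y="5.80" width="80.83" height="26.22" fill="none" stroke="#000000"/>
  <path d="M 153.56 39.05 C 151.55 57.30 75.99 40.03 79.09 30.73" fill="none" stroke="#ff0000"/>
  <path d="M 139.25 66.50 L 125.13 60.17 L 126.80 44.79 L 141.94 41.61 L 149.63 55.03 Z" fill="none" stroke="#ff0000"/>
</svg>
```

G21
G90
G00 X115.74 Y14.04
M3 S911
G1 X117.67 Y20.97 F1514
G1 X138.58 Y29.72
G1 X169.74 Y38.40
G1 X202.44 Y45.15
G1 X227.94 Y48.09
G1 X237.53 Y45.36
G00 X30.94 Y66.31
M3 S432
G1 X111.77 Y66.31 F1869
G1 X111.77 Y40.09
G1 X30.94 Y40.09
G1 X30.94 Y66.31
G00 X153.56 Y33.06
M3 S911
G1 X147.13 Y26.69 F1514
G1 X132.67 Y25.04
G1 X114.41 Y26.89
G1 X96.57 Y31.03
G1 X83.39 Y36.27
G1 X79.09 Y41.38
G00 X139.25 Y5.61
M3 S911
G1 X125.13 Y11.94 F1514
G1 X126.80 Y27.32
G1 X141.94 Y30.50
G1 X149.63 Y17.08
G1 X139.25 Y5.61
M5
G00 X0.00 Y0.00

1 u = 1 mm; y_m = 72.11 − y.

[1] `<path>` cubic bezier, #ff0000→cut S911 F1514: (115.74,14.04) → (117.67,20.97) → (138.58,29.72) → (169.74,38.40) → (202.44,45.15) → (227.94,48.09) → (237.53,45.36)

[2] `<rect>` rectangle, #000000→score S432 F1869: (30.94,66.31) → (111.77,66.31) → (111.77,40.09) → (30.94,40.09) → (30.94,66.31) (closed)

[3] `<path>` cubic bezier, #ff0000→cut S911 F1514: (153.56,33.06) → (147.13,26.69) → (132.67,25.04) → (114.41,26.89) → (96.57,31.03) → (83.39,36.27) → (79.09,41.38)

[4] `<path>` regular polygon, #ff0000→cut S911 F1514: (139.25,5.61) → (125.13,11.94) → (126.80,27.32) → (141.94,30.50) → (149.63,17.08) → (139.25,5.61) (closed)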